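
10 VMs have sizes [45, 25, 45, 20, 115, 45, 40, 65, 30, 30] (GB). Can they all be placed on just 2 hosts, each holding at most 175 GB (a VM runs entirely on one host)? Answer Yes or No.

Total = 460 GB; ⌈460/175⌉ = 3.
At least 3 hosts are required, but only 2 are allowed.

No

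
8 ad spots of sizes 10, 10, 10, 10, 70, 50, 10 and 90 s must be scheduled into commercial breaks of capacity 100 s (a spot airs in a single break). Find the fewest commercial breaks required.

Total = 90 + 70 + 50 + 10 + 10 + 10 + 10 + 10 = 260 s.
Lower bound: ⌈260/100⌉ = 3 commercial breaks.
A packing using 3 commercial breaks:
  break 1: 90 + 10 = 100
  break 2: 70 + 10 + 10 + 10 = 100
  break 3: 50 + 10 = 60
This matches the lower bound, so 3 is optimal.

3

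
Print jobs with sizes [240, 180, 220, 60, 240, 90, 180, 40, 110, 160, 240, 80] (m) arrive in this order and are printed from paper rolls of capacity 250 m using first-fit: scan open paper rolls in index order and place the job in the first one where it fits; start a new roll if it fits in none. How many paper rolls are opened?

8

  240 → roll 1 (new)  [load 240/250]
  180 → roll 2 (new)  [load 180/250]
  220 → roll 3 (new)  [load 220/250]
  60 → roll 2  [load 240/250]
  240 → roll 4 (new)  [load 240/250]
  90 → roll 5 (new)  [load 90/250]
  180 → roll 6 (new)  [load 180/250]
  40 → roll 5  [load 130/250]
  110 → roll 5  [load 240/250]
  160 → roll 7 (new)  [load 160/250]
  240 → roll 8 (new)  [load 240/250]
  80 → roll 7  [load 240/250]
8 paper rolls opened.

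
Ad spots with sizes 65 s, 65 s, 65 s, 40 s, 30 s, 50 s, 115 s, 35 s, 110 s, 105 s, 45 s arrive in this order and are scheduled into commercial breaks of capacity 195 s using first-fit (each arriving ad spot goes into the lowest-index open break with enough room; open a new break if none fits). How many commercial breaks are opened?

5

  65 → break 1 (new)  [load 65/195]
  65 → break 1  [load 130/195]
  65 → break 1  [load 195/195]
  40 → break 2 (new)  [load 40/195]
  30 → break 2  [load 70/195]
  50 → break 2  [load 120/195]
  115 → break 3 (new)  [load 115/195]
  35 → break 2  [load 155/195]
  110 → break 4 (new)  [load 110/195]
  105 → break 5 (new)  [load 105/195]
  45 → break 3  [load 160/195]
5 commercial breaks opened.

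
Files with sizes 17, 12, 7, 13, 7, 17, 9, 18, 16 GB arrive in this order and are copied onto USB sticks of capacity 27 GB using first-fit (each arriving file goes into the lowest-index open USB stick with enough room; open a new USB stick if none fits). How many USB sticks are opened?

  17 → USB stick 1 (new)  [load 17/27]
  12 → USB stick 2 (new)  [load 12/27]
  7 → USB stick 1  [load 24/27]
  13 → USB stick 2  [load 25/27]
  7 → USB stick 3 (new)  [load 7/27]
  17 → USB stick 3  [load 24/27]
  9 → USB stick 4 (new)  [load 9/27]
  18 → USB stick 4  [load 27/27]
  16 → USB stick 5 (new)  [load 16/27]
5 USB sticks opened.

5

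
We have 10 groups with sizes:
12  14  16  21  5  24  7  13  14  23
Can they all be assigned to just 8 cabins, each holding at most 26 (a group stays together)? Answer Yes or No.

Yes

A valid assignment using 7 cabins:
  cabin 1: 24 = 24
  cabin 2: 23 = 23
  cabin 3: 21 + 5 = 26
  cabin 4: 16 + 7 = 23
  cabin 5: 14 + 12 = 26
  cabin 6: 14 = 14
  cabin 7: 13 = 13
That uses only 7 ≤ 8, so 8 cabins are enough.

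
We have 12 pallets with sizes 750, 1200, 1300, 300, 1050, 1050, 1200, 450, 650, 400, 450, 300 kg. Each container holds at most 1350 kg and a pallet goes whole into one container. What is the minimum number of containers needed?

Total = 1300 + 1200 + 1200 + 1050 + 1050 + 750 + 650 + 450 + 450 + 400 + 300 + 300 = 9100 kg.
Lower bound: ⌈9100/1350⌉ = 7 containers.
A packing using 8 containers:
  container 1: 1300 = 1300
  container 2: 1200 = 1200
  container 3: 1200 = 1200
  container 4: 1050 + 300 = 1350
  container 5: 1050 + 300 = 1350
  container 6: 750 + 450 = 1200
  container 7: 650 + 450 = 1100
  container 8: 400 = 400
No arrangement into 7 containers stays within capacity, so 8 is optimal.

8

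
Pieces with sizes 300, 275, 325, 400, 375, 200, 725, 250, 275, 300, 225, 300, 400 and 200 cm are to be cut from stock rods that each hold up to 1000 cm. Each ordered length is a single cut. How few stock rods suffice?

5

Total = 725 + 400 + 400 + 375 + 325 + 300 + 300 + 300 + 275 + 275 + 250 + 225 + 200 + 200 = 4550 cm.
Lower bound: ⌈4550/1000⌉ = 5 stock rods.
A packing using 5 stock rods:
  stock rod 1: 725 + 275 = 1000
  stock rod 2: 400 + 400 + 200 = 1000
  stock rod 3: 375 + 325 + 300 = 1000
  stock rod 4: 300 + 300 + 275 = 875
  stock rod 5: 250 + 225 + 200 = 675
This matches the lower bound, so 5 is optimal.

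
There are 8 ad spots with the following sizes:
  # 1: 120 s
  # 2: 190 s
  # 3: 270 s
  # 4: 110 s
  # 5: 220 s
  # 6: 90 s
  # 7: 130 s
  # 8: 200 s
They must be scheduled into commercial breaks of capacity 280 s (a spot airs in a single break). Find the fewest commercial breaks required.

Total = 270 + 220 + 200 + 190 + 130 + 120 + 110 + 90 = 1330 s.
Lower bound: ⌈1330/280⌉ = 5 commercial breaks.
A packing using 6 commercial breaks:
  break 1: 270 = 270
  break 2: 220 = 220
  break 3: 200 = 200
  break 4: 190 + 90 = 280
  break 5: 130 + 120 = 250
  break 6: 110 = 110
No arrangement into 5 commercial breaks stays within capacity, so 6 is optimal.

6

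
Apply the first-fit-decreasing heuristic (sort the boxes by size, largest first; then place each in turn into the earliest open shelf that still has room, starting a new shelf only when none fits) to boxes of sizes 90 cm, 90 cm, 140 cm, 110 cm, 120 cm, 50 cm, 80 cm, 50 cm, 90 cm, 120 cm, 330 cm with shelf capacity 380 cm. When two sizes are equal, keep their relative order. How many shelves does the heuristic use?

4

Sorted descending: 330, 140, 120, 120, 110, 90, 90, 90, 80, 50, 50.
  330 → shelf 1 (new)  [load 330/380]
  140 → shelf 2 (new)  [load 140/380]
  120 → shelf 2  [load 260/380]
  120 → shelf 2  [load 380/380]
  110 → shelf 3 (new)  [load 110/380]
  90 → shelf 3  [load 200/380]
  90 → shelf 3  [load 290/380]
  90 → shelf 3  [load 380/380]
  80 → shelf 4 (new)  [load 80/380]
  50 → shelf 1  [load 380/380]
  50 → shelf 4  [load 130/380]
4 shelves opened.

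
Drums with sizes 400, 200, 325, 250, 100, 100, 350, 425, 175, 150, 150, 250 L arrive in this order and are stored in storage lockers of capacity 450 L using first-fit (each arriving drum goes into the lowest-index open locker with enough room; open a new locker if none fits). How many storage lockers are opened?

  400 → locker 1 (new)  [load 400/450]
  200 → locker 2 (new)  [load 200/450]
  325 → locker 3 (new)  [load 325/450]
  250 → locker 2  [load 450/450]
  100 → locker 3  [load 425/450]
  100 → locker 4 (new)  [load 100/450]
  350 → locker 4  [load 450/450]
  425 → locker 5 (new)  [load 425/450]
  175 → locker 6 (new)  [load 175/450]
  150 → locker 6  [load 325/450]
  150 → locker 7 (new)  [load 150/450]
  250 → locker 7  [load 400/450]
7 storage lockers opened.

7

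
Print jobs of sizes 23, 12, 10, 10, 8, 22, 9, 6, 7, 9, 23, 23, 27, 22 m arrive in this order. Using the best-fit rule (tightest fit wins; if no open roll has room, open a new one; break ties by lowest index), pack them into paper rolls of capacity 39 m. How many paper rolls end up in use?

  23 → roll 1 (new)  [load 23/39]
  12 → roll 1  [load 35/39]
  10 → roll 2 (new)  [load 10/39]
  10 → roll 2  [load 20/39]
  8 → roll 2  [load 28/39]
  22 → roll 3 (new)  [load 22/39]
  9 → roll 2  [load 37/39]
  6 → roll 3  [load 28/39]
  7 → roll 3  [load 35/39]
  9 → roll 4 (new)  [load 9/39]
  23 → roll 4  [load 32/39]
  23 → roll 5 (new)  [load 23/39]
  27 → roll 6 (new)  [load 27/39]
  22 → roll 7 (new)  [load 22/39]
7 paper rolls opened.

7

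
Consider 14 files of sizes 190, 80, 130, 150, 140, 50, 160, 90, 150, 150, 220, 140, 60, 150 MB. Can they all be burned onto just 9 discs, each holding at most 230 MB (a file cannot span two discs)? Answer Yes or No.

Total = 1860 MB; ⌈1860/230⌉ = 9.
10 files each exceed half the capacity and cannot share a disc, forcing at least 10 discs.
At least 10 discs are required, but only 9 are allowed.

No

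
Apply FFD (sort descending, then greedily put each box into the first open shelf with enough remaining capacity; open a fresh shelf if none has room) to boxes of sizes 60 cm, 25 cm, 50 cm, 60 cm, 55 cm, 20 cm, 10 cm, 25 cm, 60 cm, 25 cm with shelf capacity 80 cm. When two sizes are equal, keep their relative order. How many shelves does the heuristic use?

Sorted descending: 60, 60, 60, 55, 50, 25, 25, 25, 20, 10.
  60 → shelf 1 (new)  [load 60/80]
  60 → shelf 2 (new)  [load 60/80]
  60 → shelf 3 (new)  [load 60/80]
  55 → shelf 4 (new)  [load 55/80]
  50 → shelf 5 (new)  [load 50/80]
  25 → shelf 4  [load 80/80]
  25 → shelf 5  [load 75/80]
  25 → shelf 6 (new)  [load 25/80]
  20 → shelf 1  [load 80/80]
  10 → shelf 2  [load 70/80]
6 shelves opened.

6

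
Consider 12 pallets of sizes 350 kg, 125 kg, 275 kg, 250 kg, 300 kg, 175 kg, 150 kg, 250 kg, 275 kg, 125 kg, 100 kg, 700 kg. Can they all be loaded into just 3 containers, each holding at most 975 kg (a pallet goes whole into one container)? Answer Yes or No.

Total = 3075 kg; ⌈3075/975⌉ = 4.
At least 4 containers are required, but only 3 are allowed.

No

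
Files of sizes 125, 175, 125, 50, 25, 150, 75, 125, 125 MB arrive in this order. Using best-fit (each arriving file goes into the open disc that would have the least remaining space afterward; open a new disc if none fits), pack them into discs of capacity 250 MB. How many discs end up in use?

  125 → disc 1 (new)  [load 125/250]
  175 → disc 2 (new)  [load 175/250]
  125 → disc 1  [load 250/250]
  50 → disc 2  [load 225/250]
  25 → disc 2  [load 250/250]
  150 → disc 3 (new)  [load 150/250]
  75 → disc 3  [load 225/250]
  125 → disc 4 (new)  [load 125/250]
  125 → disc 4  [load 250/250]
4 discs opened.

4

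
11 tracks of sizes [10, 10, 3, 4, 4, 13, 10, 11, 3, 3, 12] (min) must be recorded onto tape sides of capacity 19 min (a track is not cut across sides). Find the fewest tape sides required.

Total = 13 + 12 + 11 + 10 + 10 + 10 + 4 + 4 + 3 + 3 + 3 = 83 min.
Lower bound: ⌈83/19⌉ = 5 tape sides.
Also, 6 tracks each exceed 19/2 min, and no two of those can share a side, so at least 6 tape sides are needed.
A packing using 6 tape sides:
  side 1: 13 + 4 = 17
  side 2: 12 + 4 + 3 = 19
  side 3: 11 + 3 + 3 = 17
  side 4: 10 = 10
  side 5: 10 = 10
  side 6: 10 = 10
This matches the lower bound, so 6 is optimal.

6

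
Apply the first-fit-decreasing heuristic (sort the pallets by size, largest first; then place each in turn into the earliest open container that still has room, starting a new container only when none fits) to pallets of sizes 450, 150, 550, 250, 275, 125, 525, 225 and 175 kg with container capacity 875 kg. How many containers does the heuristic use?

Sorted descending: 550, 525, 450, 275, 250, 225, 175, 150, 125.
  550 → container 1 (new)  [load 550/875]
  525 → container 2 (new)  [load 525/875]
  450 → container 3 (new)  [load 450/875]
  275 → container 1  [load 825/875]
  250 → container 2  [load 775/875]
  225 → container 3  [load 675/875]
  175 → container 3  [load 850/875]
  150 → container 4 (new)  [load 150/875]
  125 → container 4  [load 275/875]
4 containers opened.

4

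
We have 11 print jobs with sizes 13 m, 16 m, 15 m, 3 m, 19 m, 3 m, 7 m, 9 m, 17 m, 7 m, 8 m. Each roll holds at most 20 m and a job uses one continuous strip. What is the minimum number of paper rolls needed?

7

Total = 19 + 17 + 16 + 15 + 13 + 9 + 8 + 7 + 7 + 3 + 3 = 117 m.
Lower bound: ⌈117/20⌉ = 6 paper rolls.
A packing using 7 paper rolls:
  roll 1: 19 = 19
  roll 2: 17 + 3 = 20
  roll 3: 16 + 3 = 19
  roll 4: 15 = 15
  roll 5: 13 + 7 = 20
  roll 6: 9 + 8 = 17
  roll 7: 7 = 7
No arrangement into 6 paper rolls stays within capacity, so 7 is optimal.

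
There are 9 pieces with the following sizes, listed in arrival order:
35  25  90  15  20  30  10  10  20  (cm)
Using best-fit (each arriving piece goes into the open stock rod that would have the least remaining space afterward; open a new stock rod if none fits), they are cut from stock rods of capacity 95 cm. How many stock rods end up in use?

  35 → stock rod 1 (new)  [load 35/95]
  25 → stock rod 1  [load 60/95]
  90 → stock rod 2 (new)  [load 90/95]
  15 → stock rod 1  [load 75/95]
  20 → stock rod 1  [load 95/95]
  30 → stock rod 3 (new)  [load 30/95]
  10 → stock rod 3  [load 40/95]
  10 → stock rod 3  [load 50/95]
  20 → stock rod 3  [load 70/95]
3 stock rods opened.

3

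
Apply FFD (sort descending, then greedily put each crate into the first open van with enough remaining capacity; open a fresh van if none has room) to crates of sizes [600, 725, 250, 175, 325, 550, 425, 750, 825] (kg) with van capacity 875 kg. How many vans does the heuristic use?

Sorted descending: 825, 750, 725, 600, 550, 425, 325, 250, 175.
  825 → van 1 (new)  [load 825/875]
  750 → van 2 (new)  [load 750/875]
  725 → van 3 (new)  [load 725/875]
  600 → van 4 (new)  [load 600/875]
  550 → van 5 (new)  [load 550/875]
  425 → van 6 (new)  [load 425/875]
  325 → van 5  [load 875/875]
  250 → van 4  [load 850/875]
  175 → van 6  [load 600/875]
6 vans opened.

6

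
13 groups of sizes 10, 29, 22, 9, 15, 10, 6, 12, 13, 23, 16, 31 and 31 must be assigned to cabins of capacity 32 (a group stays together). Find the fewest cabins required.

8

Total = 31 + 31 + 29 + 23 + 22 + 16 + 15 + 13 + 12 + 10 + 10 + 9 + 6 = 227.
Lower bound: ⌈227/32⌉ = 8 cabins.
A packing using 8 cabins:
  cabin 1: 31 = 31
  cabin 2: 31 = 31
  cabin 3: 29 = 29
  cabin 4: 23 + 9 = 32
  cabin 5: 22 + 10 = 32
  cabin 6: 16 + 15 = 31
  cabin 7: 13 + 12 + 6 = 31
  cabin 8: 10 = 10
This matches the lower bound, so 8 is optimal.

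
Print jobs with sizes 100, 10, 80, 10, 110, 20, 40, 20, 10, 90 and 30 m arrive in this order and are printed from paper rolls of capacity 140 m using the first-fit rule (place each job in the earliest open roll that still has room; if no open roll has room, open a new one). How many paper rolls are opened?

  100 → roll 1 (new)  [load 100/140]
  10 → roll 1  [load 110/140]
  80 → roll 2 (new)  [load 80/140]
  10 → roll 1  [load 120/140]
  110 → roll 3 (new)  [load 110/140]
  20 → roll 1  [load 140/140]
  40 → roll 2  [load 120/140]
  20 → roll 2  [load 140/140]
  10 → roll 3  [load 120/140]
  90 → roll 4 (new)  [load 90/140]
  30 → roll 4  [load 120/140]
4 paper rolls opened.

4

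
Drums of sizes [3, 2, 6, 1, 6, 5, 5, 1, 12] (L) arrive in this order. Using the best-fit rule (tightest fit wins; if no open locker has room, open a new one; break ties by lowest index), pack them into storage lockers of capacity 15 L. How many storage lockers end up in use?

  3 → locker 1 (new)  [load 3/15]
  2 → locker 1  [load 5/15]
  6 → locker 1  [load 11/15]
  1 → locker 1  [load 12/15]
  6 → locker 2 (new)  [load 6/15]
  5 → locker 2  [load 11/15]
  5 → locker 3 (new)  [load 5/15]
  1 → locker 1  [load 13/15]
  12 → locker 4 (new)  [load 12/15]
4 storage lockers opened.

4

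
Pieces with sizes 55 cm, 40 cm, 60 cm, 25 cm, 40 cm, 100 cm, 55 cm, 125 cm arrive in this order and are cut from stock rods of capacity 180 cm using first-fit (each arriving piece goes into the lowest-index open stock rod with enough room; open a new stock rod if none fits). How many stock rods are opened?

3

  55 → stock rod 1 (new)  [load 55/180]
  40 → stock rod 1  [load 95/180]
  60 → stock rod 1  [load 155/180]
  25 → stock rod 1  [load 180/180]
  40 → stock rod 2 (new)  [load 40/180]
  100 → stock rod 2  [load 140/180]
  55 → stock rod 3 (new)  [load 55/180]
  125 → stock rod 3  [load 180/180]
3 stock rods opened.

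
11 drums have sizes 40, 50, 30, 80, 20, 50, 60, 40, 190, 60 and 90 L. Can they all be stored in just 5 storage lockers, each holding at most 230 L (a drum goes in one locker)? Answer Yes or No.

Yes

A valid assignment using 4 storage lockers:
  locker 1: 190 + 40 = 230
  locker 2: 90 + 80 + 60 = 230
  locker 3: 60 + 50 + 50 + 40 + 30 = 230
  locker 4: 20 = 20
That uses only 4 ≤ 5, so 5 storage lockers are enough.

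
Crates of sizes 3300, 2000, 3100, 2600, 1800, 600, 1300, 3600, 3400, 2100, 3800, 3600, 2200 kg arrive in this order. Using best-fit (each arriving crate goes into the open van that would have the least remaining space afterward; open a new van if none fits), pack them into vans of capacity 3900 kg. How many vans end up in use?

  3300 → van 1 (new)  [load 3300/3900]
  2000 → van 2 (new)  [load 2000/3900]
  3100 → van 3 (new)  [load 3100/3900]
  2600 → van 4 (new)  [load 2600/3900]
  1800 → van 2  [load 3800/3900]
  600 → van 1  [load 3900/3900]
  1300 → van 4  [load 3900/3900]
  3600 → van 5 (new)  [load 3600/3900]
  3400 → van 6 (new)  [load 3400/3900]
  2100 → van 7 (new)  [load 2100/3900]
  3800 → van 8 (new)  [load 3800/3900]
  3600 → van 9 (new)  [load 3600/3900]
  2200 → van 10 (new)  [load 2200/3900]
10 vans opened.

10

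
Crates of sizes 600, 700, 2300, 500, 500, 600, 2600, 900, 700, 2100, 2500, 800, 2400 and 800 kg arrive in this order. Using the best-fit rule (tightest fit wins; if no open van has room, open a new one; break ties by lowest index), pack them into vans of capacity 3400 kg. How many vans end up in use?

  600 → van 1 (new)  [load 600/3400]
  700 → van 1  [load 1300/3400]
  2300 → van 2 (new)  [load 2300/3400]
  500 → van 2  [load 2800/3400]
  500 → van 2  [load 3300/3400]
  600 → van 1  [load 1900/3400]
  2600 → van 3 (new)  [load 2600/3400]
  900 → van 1  [load 2800/3400]
  700 → van 3  [load 3300/3400]
  2100 → van 4 (new)  [load 2100/3400]
  2500 → van 5 (new)  [load 2500/3400]
  800 → van 5  [load 3300/3400]
  2400 → van 6 (new)  [load 2400/3400]
  800 → van 6  [load 3200/3400]
6 vans opened.

6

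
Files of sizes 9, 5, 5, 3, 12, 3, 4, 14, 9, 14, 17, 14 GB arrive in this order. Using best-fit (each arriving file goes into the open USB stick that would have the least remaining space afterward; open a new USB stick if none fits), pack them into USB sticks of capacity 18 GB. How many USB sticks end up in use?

  9 → USB stick 1 (new)  [load 9/18]
  5 → USB stick 1  [load 14/18]
  5 → USB stick 2 (new)  [load 5/18]
  3 → USB stick 1  [load 17/18]
  12 → USB stick 2  [load 17/18]
  3 → USB stick 3 (new)  [load 3/18]
  4 → USB stick 3  [load 7/18]
  14 → USB stick 4 (new)  [load 14/18]
  9 → USB stick 3  [load 16/18]
  14 → USB stick 5 (new)  [load 14/18]
  17 → USB stick 6 (new)  [load 17/18]
  14 → USB stick 7 (new)  [load 14/18]
7 USB sticks opened.

7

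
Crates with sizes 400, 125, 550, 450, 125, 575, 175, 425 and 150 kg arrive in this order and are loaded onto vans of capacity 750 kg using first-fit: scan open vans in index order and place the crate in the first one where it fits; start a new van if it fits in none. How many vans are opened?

  400 → van 1 (new)  [load 400/750]
  125 → van 1  [load 525/750]
  550 → van 2 (new)  [load 550/750]
  450 → van 3 (new)  [load 450/750]
  125 → van 1  [load 650/750]
  575 → van 4 (new)  [load 575/750]
  175 → van 2  [load 725/750]
  425 → van 5 (new)  [load 425/750]
  150 → van 3  [load 600/750]
5 vans opened.

5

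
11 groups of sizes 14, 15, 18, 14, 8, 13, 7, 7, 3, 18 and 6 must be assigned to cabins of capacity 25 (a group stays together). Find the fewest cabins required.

6

Total = 18 + 18 + 15 + 14 + 14 + 13 + 8 + 7 + 7 + 6 + 3 = 123.
Lower bound: ⌈123/25⌉ = 5 cabins.
Also, 6 groups each exceed 25/2, and no two of those can share a cabin, so at least 6 cabins are needed.
A packing using 6 cabins:
  cabin 1: 18 + 7 = 25
  cabin 2: 18 + 7 = 25
  cabin 3: 15 + 8 = 23
  cabin 4: 14 + 6 + 3 = 23
  cabin 5: 14 = 14
  cabin 6: 13 = 13
This matches the lower bound, so 6 is optimal.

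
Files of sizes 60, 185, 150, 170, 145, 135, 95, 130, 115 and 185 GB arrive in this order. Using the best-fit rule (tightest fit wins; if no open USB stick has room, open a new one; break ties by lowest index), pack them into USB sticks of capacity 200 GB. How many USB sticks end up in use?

9

  60 → USB stick 1 (new)  [load 60/200]
  185 → USB stick 2 (new)  [load 185/200]
  150 → USB stick 3 (new)  [load 150/200]
  170 → USB stick 4 (new)  [load 170/200]
  145 → USB stick 5 (new)  [load 145/200]
  135 → USB stick 1  [load 195/200]
  95 → USB stick 6 (new)  [load 95/200]
  130 → USB stick 7 (new)  [load 130/200]
  115 → USB stick 8 (new)  [load 115/200]
  185 → USB stick 9 (new)  [load 185/200]
9 USB sticks opened.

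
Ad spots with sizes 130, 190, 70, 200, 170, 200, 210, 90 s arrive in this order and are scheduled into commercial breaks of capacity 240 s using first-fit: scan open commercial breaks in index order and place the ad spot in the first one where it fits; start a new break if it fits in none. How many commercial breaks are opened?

7

  130 → break 1 (new)  [load 130/240]
  190 → break 2 (new)  [load 190/240]
  70 → break 1  [load 200/240]
  200 → break 3 (new)  [load 200/240]
  170 → break 4 (new)  [load 170/240]
  200 → break 5 (new)  [load 200/240]
  210 → break 6 (new)  [load 210/240]
  90 → break 7 (new)  [load 90/240]
7 commercial breaks opened.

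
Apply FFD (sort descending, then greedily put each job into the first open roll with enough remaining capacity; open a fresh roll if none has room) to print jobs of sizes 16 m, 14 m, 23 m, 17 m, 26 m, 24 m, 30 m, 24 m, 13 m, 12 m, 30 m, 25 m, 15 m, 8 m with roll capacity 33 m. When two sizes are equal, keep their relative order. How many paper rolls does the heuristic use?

Sorted descending: 30, 30, 26, 25, 24, 24, 23, 17, 16, 15, 14, 13, 12, 8.
  30 → roll 1 (new)  [load 30/33]
  30 → roll 2 (new)  [load 30/33]
  26 → roll 3 (new)  [load 26/33]
  25 → roll 4 (new)  [load 25/33]
  24 → roll 5 (new)  [load 24/33]
  24 → roll 6 (new)  [load 24/33]
  23 → roll 7 (new)  [load 23/33]
  17 → roll 8 (new)  [load 17/33]
  16 → roll 8  [load 33/33]
  15 → roll 9 (new)  [load 15/33]
  14 → roll 9  [load 29/33]
  13 → roll 10 (new)  [load 13/33]
  12 → roll 10  [load 25/33]
  8 → roll 4  [load 33/33]
10 paper rolls opened.

10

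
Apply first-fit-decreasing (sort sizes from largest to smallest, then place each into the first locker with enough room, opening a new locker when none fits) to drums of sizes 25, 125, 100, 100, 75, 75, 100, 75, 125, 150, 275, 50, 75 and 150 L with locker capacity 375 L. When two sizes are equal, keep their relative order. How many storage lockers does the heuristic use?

4

Sorted descending: 275, 150, 150, 125, 125, 100, 100, 100, 75, 75, 75, 75, 50, 25.
  275 → locker 1 (new)  [load 275/375]
  150 → locker 2 (new)  [load 150/375]
  150 → locker 2  [load 300/375]
  125 → locker 3 (new)  [load 125/375]
  125 → locker 3  [load 250/375]
  100 → locker 1  [load 375/375]
  100 → locker 3  [load 350/375]
  100 → locker 4 (new)  [load 100/375]
  75 → locker 2  [load 375/375]
  75 → locker 4  [load 175/375]
  75 → locker 4  [load 250/375]
  75 → locker 4  [load 325/375]
  50 → locker 4  [load 375/375]
  25 → locker 3  [load 375/375]
4 storage lockers opened.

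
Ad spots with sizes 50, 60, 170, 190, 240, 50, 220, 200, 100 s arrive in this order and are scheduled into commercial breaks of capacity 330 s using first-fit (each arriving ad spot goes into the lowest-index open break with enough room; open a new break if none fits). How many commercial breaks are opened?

  50 → break 1 (new)  [load 50/330]
  60 → break 1  [load 110/330]
  170 → break 1  [load 280/330]
  190 → break 2 (new)  [load 190/330]
  240 → break 3 (new)  [load 240/330]
  50 → break 1  [load 330/330]
  220 → break 4 (new)  [load 220/330]
  200 → break 5 (new)  [load 200/330]
  100 → break 2  [load 290/330]
5 commercial breaks opened.

5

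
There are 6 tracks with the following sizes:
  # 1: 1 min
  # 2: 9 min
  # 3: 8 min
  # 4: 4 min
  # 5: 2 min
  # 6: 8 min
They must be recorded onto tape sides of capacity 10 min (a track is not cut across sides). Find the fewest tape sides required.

Total = 9 + 8 + 8 + 4 + 2 + 1 = 32 min.
Lower bound: ⌈32/10⌉ = 4 tape sides.
A packing using 4 tape sides:
  side 1: 9 + 1 = 10
  side 2: 8 + 2 = 10
  side 3: 8 = 8
  side 4: 4 = 4
This matches the lower bound, so 4 is optimal.

4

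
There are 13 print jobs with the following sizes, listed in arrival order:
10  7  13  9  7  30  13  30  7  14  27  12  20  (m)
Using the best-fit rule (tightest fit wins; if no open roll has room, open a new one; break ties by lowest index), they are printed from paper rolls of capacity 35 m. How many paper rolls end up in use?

7

  10 → roll 1 (new)  [load 10/35]
  7 → roll 1  [load 17/35]
  13 → roll 1  [load 30/35]
  9 → roll 2 (new)  [load 9/35]
  7 → roll 2  [load 16/35]
  30 → roll 3 (new)  [load 30/35]
  13 → roll 2  [load 29/35]
  30 → roll 4 (new)  [load 30/35]
  7 → roll 5 (new)  [load 7/35]
  14 → roll 5  [load 21/35]
  27 → roll 6 (new)  [load 27/35]
  12 → roll 5  [load 33/35]
  20 → roll 7 (new)  [load 20/35]
7 paper rolls opened.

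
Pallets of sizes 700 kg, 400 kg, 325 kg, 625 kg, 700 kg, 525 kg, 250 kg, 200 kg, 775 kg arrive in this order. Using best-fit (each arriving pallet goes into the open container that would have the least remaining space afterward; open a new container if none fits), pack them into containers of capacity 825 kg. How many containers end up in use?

6

  700 → container 1 (new)  [load 700/825]
  400 → container 2 (new)  [load 400/825]
  325 → container 2  [load 725/825]
  625 → container 3 (new)  [load 625/825]
  700 → container 4 (new)  [load 700/825]
  525 → container 5 (new)  [load 525/825]
  250 → container 5  [load 775/825]
  200 → container 3  [load 825/825]
  775 → container 6 (new)  [load 775/825]
6 containers opened.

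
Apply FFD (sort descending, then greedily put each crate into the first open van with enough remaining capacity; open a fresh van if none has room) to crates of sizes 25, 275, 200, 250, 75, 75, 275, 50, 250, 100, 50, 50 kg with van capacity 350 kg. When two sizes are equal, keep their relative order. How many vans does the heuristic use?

5

Sorted descending: 275, 275, 250, 250, 200, 100, 75, 75, 50, 50, 50, 25.
  275 → van 1 (new)  [load 275/350]
  275 → van 2 (new)  [load 275/350]
  250 → van 3 (new)  [load 250/350]
  250 → van 4 (new)  [load 250/350]
  200 → van 5 (new)  [load 200/350]
  100 → van 3  [load 350/350]
  75 → van 1  [load 350/350]
  75 → van 2  [load 350/350]
  50 → van 4  [load 300/350]
  50 → van 4  [load 350/350]
  50 → van 5  [load 250/350]
  25 → van 5  [load 275/350]
5 vans opened.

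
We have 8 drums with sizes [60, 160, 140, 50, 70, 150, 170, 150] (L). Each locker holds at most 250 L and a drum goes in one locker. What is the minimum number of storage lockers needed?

Total = 170 + 160 + 150 + 150 + 140 + 70 + 60 + 50 = 950 L.
Lower bound: ⌈950/250⌉ = 4 storage lockers.
Also, 5 drums each exceed 125 L, and no two of those can share a locker, so at least 5 storage lockers are needed.
A packing using 5 storage lockers:
  locker 1: 170 + 70 = 240
  locker 2: 160 + 60 = 220
  locker 3: 150 + 50 = 200
  locker 4: 150 = 150
  locker 5: 140 = 140
This matches the lower bound, so 5 is optimal.

5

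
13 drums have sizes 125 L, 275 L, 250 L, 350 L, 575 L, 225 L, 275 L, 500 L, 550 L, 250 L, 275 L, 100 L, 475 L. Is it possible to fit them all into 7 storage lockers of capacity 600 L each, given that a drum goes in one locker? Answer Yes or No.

Total = 4225 L; ⌈4225/600⌉ = 8.
At least 8 storage lockers are required, but only 7 are allowed.

No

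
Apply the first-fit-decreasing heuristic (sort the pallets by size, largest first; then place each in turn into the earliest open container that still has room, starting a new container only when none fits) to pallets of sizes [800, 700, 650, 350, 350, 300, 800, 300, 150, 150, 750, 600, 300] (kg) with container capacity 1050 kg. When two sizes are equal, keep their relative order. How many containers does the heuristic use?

7

Sorted descending: 800, 800, 750, 700, 650, 600, 350, 350, 300, 300, 300, 150, 150.
  800 → container 1 (new)  [load 800/1050]
  800 → container 2 (new)  [load 800/1050]
  750 → container 3 (new)  [load 750/1050]
  700 → container 4 (new)  [load 700/1050]
  650 → container 5 (new)  [load 650/1050]
  600 → container 6 (new)  [load 600/1050]
  350 → container 4  [load 1050/1050]
  350 → container 5  [load 1000/1050]
  300 → container 3  [load 1050/1050]
  300 → container 6  [load 900/1050]
  300 → container 7 (new)  [load 300/1050]
  150 → container 1  [load 950/1050]
  150 → container 2  [load 950/1050]
7 containers opened.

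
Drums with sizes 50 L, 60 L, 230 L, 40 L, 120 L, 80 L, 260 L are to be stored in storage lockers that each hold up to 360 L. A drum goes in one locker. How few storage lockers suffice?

3

Total = 260 + 230 + 120 + 80 + 60 + 50 + 40 = 840 L.
Lower bound: ⌈840/360⌉ = 3 storage lockers.
A packing using 3 storage lockers:
  locker 1: 260 + 80 = 340
  locker 2: 230 + 120 = 350
  locker 3: 60 + 50 + 40 = 150
This matches the lower bound, so 3 is optimal.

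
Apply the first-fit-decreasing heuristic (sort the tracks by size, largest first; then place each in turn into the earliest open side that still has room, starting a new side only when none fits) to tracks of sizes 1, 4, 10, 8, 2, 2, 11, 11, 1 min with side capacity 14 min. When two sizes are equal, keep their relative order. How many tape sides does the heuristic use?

4

Sorted descending: 11, 11, 10, 8, 4, 2, 2, 1, 1.
  11 → side 1 (new)  [load 11/14]
  11 → side 2 (new)  [load 11/14]
  10 → side 3 (new)  [load 10/14]
  8 → side 4 (new)  [load 8/14]
  4 → side 3  [load 14/14]
  2 → side 1  [load 13/14]
  2 → side 2  [load 13/14]
  1 → side 1  [load 14/14]
  1 → side 2  [load 14/14]
4 tape sides opened.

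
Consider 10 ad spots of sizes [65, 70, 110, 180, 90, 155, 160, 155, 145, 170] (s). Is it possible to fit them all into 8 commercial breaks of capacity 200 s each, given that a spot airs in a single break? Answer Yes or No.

A valid assignment using 8 commercial breaks:
  break 1: 180 = 180
  break 2: 170 = 170
  break 3: 160 = 160
  break 4: 155 = 155
  break 5: 155 = 155
  break 6: 145 = 145
  break 7: 110 + 90 = 200
  break 8: 70 + 65 = 135
Every load is within 200 s, so 8 commercial breaks suffice.

Yes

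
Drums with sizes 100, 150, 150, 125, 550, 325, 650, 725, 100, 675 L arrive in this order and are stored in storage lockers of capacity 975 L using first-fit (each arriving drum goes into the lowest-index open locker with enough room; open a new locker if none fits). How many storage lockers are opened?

5

  100 → locker 1 (new)  [load 100/975]
  150 → locker 1  [load 250/975]
  150 → locker 1  [load 400/975]
  125 → locker 1  [load 525/975]
  550 → locker 2 (new)  [load 550/975]
  325 → locker 1  [load 850/975]
  650 → locker 3 (new)  [load 650/975]
  725 → locker 4 (new)  [load 725/975]
  100 → locker 1  [load 950/975]
  675 → locker 5 (new)  [load 675/975]
5 storage lockers opened.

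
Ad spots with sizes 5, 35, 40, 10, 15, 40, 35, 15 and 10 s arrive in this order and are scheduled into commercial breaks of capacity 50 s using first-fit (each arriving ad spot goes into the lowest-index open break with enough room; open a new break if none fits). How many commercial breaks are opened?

5

  5 → break 1 (new)  [load 5/50]
  35 → break 1  [load 40/50]
  40 → break 2 (new)  [load 40/50]
  10 → break 1  [load 50/50]
  15 → break 3 (new)  [load 15/50]
  40 → break 4 (new)  [load 40/50]
  35 → break 3  [load 50/50]
  15 → break 5 (new)  [load 15/50]
  10 → break 2  [load 50/50]
5 commercial breaks opened.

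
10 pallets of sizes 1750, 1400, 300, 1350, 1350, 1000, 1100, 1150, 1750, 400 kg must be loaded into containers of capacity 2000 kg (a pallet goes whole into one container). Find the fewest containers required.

Total = 1750 + 1750 + 1400 + 1350 + 1350 + 1150 + 1100 + 1000 + 400 + 300 = 11550 kg.
Lower bound: ⌈11550/2000⌉ = 6 containers.
Also, 7 pallets each exceed 1000 kg, and no two of those can share a container, so at least 7 containers are needed.
A packing using 8 containers:
  container 1: 1750 = 1750
  container 2: 1750 = 1750
  container 3: 1400 + 400 = 1800
  container 4: 1350 + 300 = 1650
  container 5: 1350 = 1350
  container 6: 1150 = 1150
  container 7: 1100 = 1100
  container 8: 1000 = 1000
No arrangement into 7 containers stays within capacity, so 8 is optimal.

8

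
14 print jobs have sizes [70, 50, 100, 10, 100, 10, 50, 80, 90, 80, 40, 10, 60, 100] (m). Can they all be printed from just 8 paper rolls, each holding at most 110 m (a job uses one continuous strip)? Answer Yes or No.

No

Total = 850 m; ⌈850/110⌉ = 8.
The bound of 8 does not rule out 8, but exhaustive search shows no assignment into 8 paper rolls of capacity 110 m exists — the minimum is 9.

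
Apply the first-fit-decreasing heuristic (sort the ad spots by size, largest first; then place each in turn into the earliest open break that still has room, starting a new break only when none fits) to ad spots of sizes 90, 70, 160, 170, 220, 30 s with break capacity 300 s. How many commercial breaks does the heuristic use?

3

Sorted descending: 220, 170, 160, 90, 70, 30.
  220 → break 1 (new)  [load 220/300]
  170 → break 2 (new)  [load 170/300]
  160 → break 3 (new)  [load 160/300]
  90 → break 2  [load 260/300]
  70 → break 1  [load 290/300]
  30 → break 2  [load 290/300]
3 commercial breaks opened.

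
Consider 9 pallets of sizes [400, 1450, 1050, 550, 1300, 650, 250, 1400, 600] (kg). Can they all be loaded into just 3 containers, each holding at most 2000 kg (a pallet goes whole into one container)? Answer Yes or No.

Total = 7650 kg; ⌈7650/2000⌉ = 4.
At least 4 containers are required, but only 3 are allowed.

No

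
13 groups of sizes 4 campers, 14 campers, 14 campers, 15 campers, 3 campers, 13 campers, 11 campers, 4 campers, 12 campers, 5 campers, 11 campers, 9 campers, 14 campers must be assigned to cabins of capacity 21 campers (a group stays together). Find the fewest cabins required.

8

Total = 15 + 14 + 14 + 14 + 13 + 12 + 11 + 11 + 9 + 5 + 4 + 4 + 3 = 129 campers.
Lower bound: ⌈129/21⌉ = 7 cabins.
Also, 8 groups each exceed 21/2 campers, and no two of those can share a cabin, so at least 8 cabins are needed.
A packing using 8 cabins:
  cabin 1: 15 + 5 = 20
  cabin 2: 14 + 4 + 3 = 21
  cabin 3: 14 + 4 = 18
  cabin 4: 14 = 14
  cabin 5: 13 = 13
  cabin 6: 12 + 9 = 21
  cabin 7: 11 = 11
  cabin 8: 11 = 11
This matches the lower bound, so 8 is optimal.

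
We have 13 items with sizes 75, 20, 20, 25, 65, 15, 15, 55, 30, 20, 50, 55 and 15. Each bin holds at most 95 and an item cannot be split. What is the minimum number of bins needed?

Total = 75 + 65 + 55 + 55 + 50 + 30 + 25 + 20 + 20 + 20 + 15 + 15 + 15 = 460.
Lower bound: ⌈460/95⌉ = 5 bins.
A packing using 5 bins:
  bin 1: 75 + 20 = 95
  bin 2: 65 + 30 = 95
  bin 3: 55 + 25 + 15 = 95
  bin 4: 55 + 20 + 20 = 95
  bin 5: 50 + 15 + 15 = 80
This matches the lower bound, so 5 is optimal.

5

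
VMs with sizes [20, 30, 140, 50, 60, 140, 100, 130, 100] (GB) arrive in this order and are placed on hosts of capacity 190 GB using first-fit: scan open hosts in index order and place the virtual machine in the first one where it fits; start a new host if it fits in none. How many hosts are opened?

  20 → host 1 (new)  [load 20/190]
  30 → host 1  [load 50/190]
  140 → host 1  [load 190/190]
  50 → host 2 (new)  [load 50/190]
  60 → host 2  [load 110/190]
  140 → host 3 (new)  [load 140/190]
  100 → host 4 (new)  [load 100/190]
  130 → host 5 (new)  [load 130/190]
  100 → host 6 (new)  [load 100/190]
6 hosts opened.

6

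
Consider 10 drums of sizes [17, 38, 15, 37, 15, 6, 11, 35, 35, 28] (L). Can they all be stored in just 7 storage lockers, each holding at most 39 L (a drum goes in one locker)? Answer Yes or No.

A valid assignment using 7 storage lockers:
  locker 1: 38 = 38
  locker 2: 37 = 37
  locker 3: 35 = 35
  locker 4: 35 = 35
  locker 5: 28 + 11 = 39
  locker 6: 17 + 15 + 6 = 38
  locker 7: 15 = 15
Every load is within 39 L, so 7 storage lockers suffice.

Yes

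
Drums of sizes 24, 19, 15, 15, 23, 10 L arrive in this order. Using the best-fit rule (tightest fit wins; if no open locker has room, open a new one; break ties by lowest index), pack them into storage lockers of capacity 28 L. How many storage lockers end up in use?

5

  24 → locker 1 (new)  [load 24/28]
  19 → locker 2 (new)  [load 19/28]
  15 → locker 3 (new)  [load 15/28]
  15 → locker 4 (new)  [load 15/28]
  23 → locker 5 (new)  [load 23/28]
  10 → locker 3  [load 25/28]
5 storage lockers opened.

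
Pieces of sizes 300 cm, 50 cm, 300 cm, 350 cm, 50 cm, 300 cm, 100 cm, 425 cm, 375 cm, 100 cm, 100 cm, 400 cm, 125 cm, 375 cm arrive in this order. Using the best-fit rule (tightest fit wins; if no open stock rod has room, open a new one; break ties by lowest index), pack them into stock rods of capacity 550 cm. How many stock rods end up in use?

8

  300 → stock rod 1 (new)  [load 300/550]
  50 → stock rod 1  [load 350/550]
  300 → stock rod 2 (new)  [load 300/550]
  350 → stock rod 3 (new)  [load 350/550]
  50 → stock rod 1  [load 400/550]
  300 → stock rod 4 (new)  [load 300/550]
  100 → stock rod 1  [load 500/550]
  425 → stock rod 5 (new)  [load 425/550]
  375 → stock rod 6 (new)  [load 375/550]
  100 → stock rod 5  [load 525/550]
  100 → stock rod 6  [load 475/550]
  400 → stock rod 7 (new)  [load 400/550]
  125 → stock rod 7  [load 525/550]
  375 → stock rod 8 (new)  [load 375/550]
8 stock rods opened.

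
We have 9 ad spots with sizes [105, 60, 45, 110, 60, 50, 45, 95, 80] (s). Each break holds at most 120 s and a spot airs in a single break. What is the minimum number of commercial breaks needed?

7

Total = 110 + 105 + 95 + 80 + 60 + 60 + 50 + 45 + 45 = 650 s.
Lower bound: ⌈650/120⌉ = 6 commercial breaks.
A packing using 7 commercial breaks:
  break 1: 110 = 110
  break 2: 105 = 105
  break 3: 95 = 95
  break 4: 80 = 80
  break 5: 60 + 60 = 120
  break 6: 50 + 45 = 95
  break 7: 45 = 45
No arrangement into 6 commercial breaks stays within capacity, so 7 is optimal.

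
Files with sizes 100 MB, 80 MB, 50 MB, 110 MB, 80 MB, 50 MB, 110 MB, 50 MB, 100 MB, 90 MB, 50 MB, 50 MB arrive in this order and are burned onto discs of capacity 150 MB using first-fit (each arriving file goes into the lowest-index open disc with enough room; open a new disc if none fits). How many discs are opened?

  100 → disc 1 (new)  [load 100/150]
  80 → disc 2 (new)  [load 80/150]
  50 → disc 1  [load 150/150]
  110 → disc 3 (new)  [load 110/150]
  80 → disc 4 (new)  [load 80/150]
  50 → disc 2  [load 130/150]
  110 → disc 5 (new)  [load 110/150]
  50 → disc 4  [load 130/150]
  100 → disc 6 (new)  [load 100/150]
  90 → disc 7 (new)  [load 90/150]
  50 → disc 6  [load 150/150]
  50 → disc 7  [load 140/150]
7 discs opened.

7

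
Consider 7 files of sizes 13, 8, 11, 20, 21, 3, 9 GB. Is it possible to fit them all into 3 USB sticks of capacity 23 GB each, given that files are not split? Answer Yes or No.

Total = 85 GB; ⌈85/23⌉ = 4.
At least 4 USB sticks are required, but only 3 are allowed.

No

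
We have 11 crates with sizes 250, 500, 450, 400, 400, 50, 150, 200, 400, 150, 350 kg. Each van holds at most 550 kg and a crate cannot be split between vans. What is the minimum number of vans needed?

7

Total = 500 + 450 + 400 + 400 + 400 + 350 + 250 + 200 + 150 + 150 + 50 = 3300 kg.
Lower bound: ⌈3300/550⌉ = 6 vans.
A packing using 7 vans:
  van 1: 500 + 50 = 550
  van 2: 450 = 450
  van 3: 400 + 150 = 550
  van 4: 400 + 150 = 550
  van 5: 400 = 400
  van 6: 350 + 200 = 550
  van 7: 250 = 250
No arrangement into 6 vans stays within capacity, so 7 is optimal.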